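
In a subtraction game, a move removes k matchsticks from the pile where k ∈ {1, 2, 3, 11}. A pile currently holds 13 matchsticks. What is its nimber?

Compute g(0), g(1), … for moves {1, 2, 3, 11}:
k:     0  1  2  3  4  5  6  7  8  9 10 11 12 13
g(k):  0  1  2  3  0  1  2  3  0  1  2  3  0  1
So g(13) = 1.

1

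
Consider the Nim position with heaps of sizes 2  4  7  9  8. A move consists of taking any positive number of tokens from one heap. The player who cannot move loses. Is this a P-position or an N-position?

Nim-sum: 2 ^ 4 ^ 7 ^ 9 ^ 8 = 0.
The nim-sum is 0, so this is a P-position: the player to move is in a losing position under optimal play.

P-position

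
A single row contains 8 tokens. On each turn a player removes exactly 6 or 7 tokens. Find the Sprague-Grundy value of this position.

1

Compute g(0), g(1), … for moves {6, 7}:
k:     0  1  2  3  4  5  6  7  8
g(k):  0  0  0  0  0  0  1  1  1
So g(8) = 1.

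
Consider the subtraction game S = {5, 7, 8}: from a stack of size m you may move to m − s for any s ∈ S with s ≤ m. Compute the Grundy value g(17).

0

Grundy values for subtraction set {5, 7, 8}:
k:     0  1  2  3  4  5  6  7  8  9 10 11 12 13 14 15 16 17
g(k):  0  0  0  0  0  1  1  1  1  1  2  2  2  0  0  0  0  0
So g(17) = 0.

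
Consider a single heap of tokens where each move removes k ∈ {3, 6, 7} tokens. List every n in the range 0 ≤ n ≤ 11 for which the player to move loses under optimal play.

0, 1, 2, 10, 11

Compute g(0), g(1), … for moves {3, 6, 7}:
g(0) = mex{} = 0
g(1) = mex{} = 0
g(2) = mex{} = 0
g(3) = mex{0} = 1
g(4) = mex{0} = 1
g(5) = mex{0} = 1
g(6) = mex{0,1} = 2
g(7) = mex{0,1} = 2
g(8) = mex{0,1} = 2
g(9) = mex{0,1,2} = 3
g(10) = mex{1,2} = 0
g(11) = mex{1,2} = 0
The P-positions (g = 0) in 0..11 are 0, 1, 2, 10, 11.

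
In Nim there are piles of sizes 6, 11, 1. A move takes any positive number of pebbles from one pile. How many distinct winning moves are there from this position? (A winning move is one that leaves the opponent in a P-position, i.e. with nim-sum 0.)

1

Write each in binary and XOR column by column:
  0110  (6)
  1011  (11)
  0001  (1)
  ----
  1100  (12)
The overall nim-sum is X = 12. A pile of size p has a winning move iff p XOR X < p (reduce it to p XOR X).
  6: 6 XOR 12 = 10 ≥ 6 — no move.
  11: 11 XOR 12 = 7 < 11 — winning move (to 7).
  1: 1 XOR 12 = 13 ≥ 1 — no move.
That gives 1 winning move.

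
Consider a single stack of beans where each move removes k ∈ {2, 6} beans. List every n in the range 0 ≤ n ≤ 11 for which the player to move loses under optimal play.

0, 1, 4, 5, 8, 9

Compute g(0), g(1), … for moves {2, 6}:
g(0) = mex{} = 0
g(1) = mex{} = 0
g(2) = mex{0} = 1
g(3) = mex{0} = 1
g(4) = mex{1} = 0
g(5) = mex{1} = 0
g(6) = mex{0} = 1
g(7) = mex{0} = 1
g(8) = mex{1} = 0
g(9) = mex{1} = 0
g(10) = mex{0} = 1
g(11) = mex{0} = 1
The P-positions (g = 0) in 0..11 are 0, 1, 4, 5, 8, 9.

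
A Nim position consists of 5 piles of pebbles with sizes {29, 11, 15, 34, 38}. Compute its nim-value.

29

Bitwise XOR of the heap sizes:
  011101  (29)
  001011  (11)
  001111  (15)
  100010  (34)
  100110  (38)
  ------
  011101  (29)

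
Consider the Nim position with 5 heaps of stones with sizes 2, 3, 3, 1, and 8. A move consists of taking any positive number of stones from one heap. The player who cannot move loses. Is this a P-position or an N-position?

N-position

Bitwise XOR of the heap sizes:
  0010  (2)
  0011  (3)
  0011  (3)
  0001  (1)
  1000  (8)
  ----
  1011  (11)
The nim-sum is 11 ≠ 0, so this is an N-position: the player to move can win.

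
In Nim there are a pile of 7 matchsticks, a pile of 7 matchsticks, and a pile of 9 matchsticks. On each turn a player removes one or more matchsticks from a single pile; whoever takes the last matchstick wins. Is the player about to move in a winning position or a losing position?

Winning position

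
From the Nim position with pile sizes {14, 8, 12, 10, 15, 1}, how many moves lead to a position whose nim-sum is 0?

Compute the nim-sum pairwise:
14 ⊕ 8 = 6
6 ⊕ 12 = 10
10 ⊕ 10 = 0
0 ⊕ 15 = 15
15 ⊕ 1 = 14
The overall nim-sum is X = 14. A pile of size p has a winning move iff p XOR X < p (reduce it to p XOR X).
  14: 14 XOR 14 = 0 < 14 — winning move (to 0).
  8: 8 XOR 14 = 6 < 8 — winning move (to 6).
  12: 12 XOR 14 = 2 < 12 — winning move (to 2).
  10: 10 XOR 14 = 4 < 10 — winning move (to 4).
  15: 15 XOR 14 = 1 < 15 — winning move (to 1).
  1: 1 XOR 14 = 15 ≥ 1 — no move.
That gives 5 winning moves.

5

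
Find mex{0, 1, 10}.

The values 0, 1 are all present; 2 is the first non-negative integer missing from the set.

2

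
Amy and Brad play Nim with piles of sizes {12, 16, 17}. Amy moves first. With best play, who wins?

Compute the nim-sum pairwise:
12 ⊕ 16 = 28
28 ⊕ 17 = 13
The nim-sum is 13 ≠ 0, so this is an N-position: the player to move can win; Amy has a winning move.

Amy wins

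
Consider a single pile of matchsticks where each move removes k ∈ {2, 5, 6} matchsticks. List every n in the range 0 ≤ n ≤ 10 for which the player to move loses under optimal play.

0, 1, 4, 8

Build the Grundy sequence with g(k) = mex{g(k−s) : s ∈ {2, 5, 6}, s ≤ k}:
k:     0  1  2  3  4  5  6  7  8  9 10
g(k):  0  0  1  1  0  2  1  3  0  2  1
The P-positions (g = 0) in 0..10 are 0, 1, 4, 8.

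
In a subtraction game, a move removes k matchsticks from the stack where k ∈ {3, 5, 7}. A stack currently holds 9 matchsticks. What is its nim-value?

3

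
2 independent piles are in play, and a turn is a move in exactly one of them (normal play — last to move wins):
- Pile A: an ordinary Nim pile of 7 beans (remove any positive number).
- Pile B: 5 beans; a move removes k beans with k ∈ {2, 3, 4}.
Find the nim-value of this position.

Pile A is a plain Nim pile of size 7, so its Grundy value is 7.
Build the Grundy sequence for pile B with g(k) = mex{g(k−s) : s ∈ {2, 3, 4}, s ≤ k}:
g(0) = mex{} = 0
g(1) = mex{} = 0
g(2) = mex{0} = 1
g(3) = mex{0} = 1
g(4) = mex{0,1} = 2
g(5) = mex{0,1} = 2
So g(5) = 2.
By the Sprague-Grundy theorem, the Grundy value of a sum of independent games is the XOR of the component values.
Combined value = 7 ⊕ 2 = 5.

5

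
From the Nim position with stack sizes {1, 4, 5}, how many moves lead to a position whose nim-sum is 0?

0

In binary:
  001  (1)
  100  (4)
  101  (5)
  ---
  000  (0)
The nim-sum is already 0, so every move leaves a nonzero nim-sum — there are no winning moves.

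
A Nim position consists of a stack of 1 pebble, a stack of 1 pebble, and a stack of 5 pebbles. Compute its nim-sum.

5

Nim-sum: 1 ⊕ 1 ⊕ 5 = 5.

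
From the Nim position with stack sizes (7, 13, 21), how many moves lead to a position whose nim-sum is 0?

In binary:
  00111  (7)
  01101  (13)
  10101  (21)
  -----
  11111  (31)
The overall nim-sum is X = 31. A stack of size p has a winning move iff p XOR X < p (reduce it to p XOR X).
  7: 7 XOR 31 = 24 ≥ 7 — no move.
  13: 13 XOR 31 = 18 ≥ 13 — no move.
  21: 21 XOR 31 = 10 < 21 — winning move (to 10).
That gives 1 winning move.

1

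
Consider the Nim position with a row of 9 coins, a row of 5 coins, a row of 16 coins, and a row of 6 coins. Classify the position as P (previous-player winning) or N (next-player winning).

N-position

In binary:
  01001  (9)
  00101  (5)
  10000  (16)
  00110  (6)
  -----
  11010  (26)
The nim-sum is 26 ≠ 0, so this is an N-position: the player to move can win.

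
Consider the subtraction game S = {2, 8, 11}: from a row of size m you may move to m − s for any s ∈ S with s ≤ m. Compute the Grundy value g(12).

1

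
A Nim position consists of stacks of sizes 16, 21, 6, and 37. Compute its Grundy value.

38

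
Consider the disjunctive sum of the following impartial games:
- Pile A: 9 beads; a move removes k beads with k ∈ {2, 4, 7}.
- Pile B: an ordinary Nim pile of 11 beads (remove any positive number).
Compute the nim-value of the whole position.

Build the Grundy sequence for pile A with g(k) = mex{g(k−s) : s ∈ {2, 4, 7}, s ≤ k}:
g(0) = mex{} = 0
g(1) = mex{} = 0
g(2) = mex{0} = 1
g(3) = mex{0} = 1
g(4) = mex{0,1} = 2
g(5) = mex{0,1} = 2
g(6) = mex{1,2} = 0
g(7) = mex{0,1,2} = 3
g(8) = mex{0,2} = 1
g(9) = mex{1,2,3} = 0
So g(9) = 0.
Pile B is a plain Nim pile of size 11, so its Grundy value is 11.
By the Sprague-Grundy theorem, the Grundy value of a sum of independent games is the XOR of the component values.
Combined value = 0 XOR 11 = 11.

11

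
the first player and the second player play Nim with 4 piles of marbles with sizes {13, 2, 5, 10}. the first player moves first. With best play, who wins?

In binary:
  1101  (13)
  0010  (2)
  0101  (5)
  1010  (10)
  ----
  0000  (0)
The nim-sum is 0, so this is a P-position: the player to move is in a losing position under optimal play; the first player is about to move from it and so loses — the second player wins.

the second player wins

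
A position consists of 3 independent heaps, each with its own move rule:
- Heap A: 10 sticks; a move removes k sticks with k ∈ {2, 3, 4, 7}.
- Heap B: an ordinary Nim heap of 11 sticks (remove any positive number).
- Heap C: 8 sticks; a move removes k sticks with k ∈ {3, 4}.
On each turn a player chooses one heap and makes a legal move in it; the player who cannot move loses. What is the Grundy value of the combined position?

9

Grundy values for heap A (subtraction set {2, 3, 4, 7}):
k:     0  1  2  3  4  5  6  7  8  9 10
g(k):  0  0  1  1  2  2  0  3  1  4  2
So g(10) = 2.
Heap B is a plain Nim heap of size 11, so its Grundy value is 11.
Grundy values for heap C (subtraction set {3, 4}):
k:     0  1  2  3  4  5  6  7  8
g(k):  0  0  0  1  1  1  2  0  0
So g(8) = 0.
The value of a disjunctive sum is the nim-sum of the parts.
Combined value = 2 XOR 11 XOR 0 = 9.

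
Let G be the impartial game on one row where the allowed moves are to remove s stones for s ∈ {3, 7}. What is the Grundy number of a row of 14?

1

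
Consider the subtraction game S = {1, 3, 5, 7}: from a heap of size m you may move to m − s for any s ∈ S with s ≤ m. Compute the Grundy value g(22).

Grundy values for subtraction set {1, 3, 5, 7}:
k:     0  1  2  3  4  5  6  7  8  9 10 11 12 13 14 15 16 17 18 19 20 21 22
g(k):  0  1  0  1  0  1  0  1  0  1  0  1  0  1  0  1  0  1  0  1  0  1  0
So g(22) = 0.

0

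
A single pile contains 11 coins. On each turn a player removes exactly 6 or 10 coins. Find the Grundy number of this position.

1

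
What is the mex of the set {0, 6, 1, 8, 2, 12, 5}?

3

The values 0, 1, 2 are all present; 3 is the first non-negative integer missing from the set.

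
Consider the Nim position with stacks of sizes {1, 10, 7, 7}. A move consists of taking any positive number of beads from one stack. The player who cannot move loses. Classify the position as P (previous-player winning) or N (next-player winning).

Compute the nim-sum pairwise:
1 XOR 10 = 11
11 XOR 7 = 12
12 XOR 7 = 11
The nim-sum is 11 ≠ 0, so this is an N-position: the player to move can win.

N-position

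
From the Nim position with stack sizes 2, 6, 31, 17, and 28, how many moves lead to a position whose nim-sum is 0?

3

Bitwise XOR of the heap sizes:
  00010  (2)
  00110  (6)
  11111  (31)
  10001  (17)
  11100  (28)
  -----
  10110  (22)
The overall nim-sum is X = 22. A stack of size p has a winning move iff p XOR X < p (reduce it to p XOR X).
  2: 2 XOR 22 = 20 ≥ 2 — no move.
  6: 6 XOR 22 = 16 ≥ 6 — no move.
  31: 31 XOR 22 = 9 < 31 — winning move (to 9).
  17: 17 XOR 22 = 7 < 17 — winning move (to 7).
  28: 28 XOR 22 = 10 < 28 — winning move (to 10).
That gives 3 winning moves.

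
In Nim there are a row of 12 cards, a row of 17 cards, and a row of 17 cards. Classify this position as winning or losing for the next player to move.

Winning position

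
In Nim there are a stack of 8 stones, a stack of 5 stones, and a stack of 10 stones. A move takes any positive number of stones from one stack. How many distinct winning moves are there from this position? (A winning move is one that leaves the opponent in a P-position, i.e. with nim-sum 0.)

1

Nim-sum: 8 XOR 5 XOR 10 = 7.
The overall nim-sum is X = 7. A stack of size p has a winning move iff p XOR X < p (reduce it to p XOR X).
  8: 8 XOR 7 = 15 ≥ 8 — no move.
  5: 5 XOR 7 = 2 < 5 — winning move (to 2).
  10: 10 XOR 7 = 13 ≥ 10 — no move.
That gives 1 winning move.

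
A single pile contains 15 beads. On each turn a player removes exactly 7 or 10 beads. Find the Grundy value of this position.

2

Compute g(0), g(1), … for moves {7, 10}:
k:     0  1  2  3  4  5  6  7  8  9 10 11 12 13 14 15
g(k):  0  0  0  0  0  0  0  1  1  1  1  1  1  1  2  2
So g(15) = 2.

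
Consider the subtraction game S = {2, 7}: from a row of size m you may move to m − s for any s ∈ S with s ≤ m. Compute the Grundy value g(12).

1

Build the Grundy sequence with g(k) = mex{g(k−s) : s ∈ {2, 7}, s ≤ k}:
k:     0  1  2  3  4  5  6  7  8  9 10 11 12
g(k):  0  0  1  1  0  0  1  1  2  0  0  1  1
So g(12) = 1.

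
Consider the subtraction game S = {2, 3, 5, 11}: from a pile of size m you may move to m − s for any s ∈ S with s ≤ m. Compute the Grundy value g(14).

Grundy values for subtraction set {2, 3, 5, 11}:
k:     0  1  2  3  4  5  6  7  8  9 10 11 12 13 14
g(k):  0  0  1  1  2  2  3  0  0  1  1  2  2  3  0
So g(14) = 0.

0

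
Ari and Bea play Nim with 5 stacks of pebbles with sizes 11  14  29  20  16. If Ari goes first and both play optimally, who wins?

Ari wins

Compute the nim-sum pairwise:
11 XOR 14 = 5
5 XOR 29 = 24
24 XOR 20 = 12
12 XOR 16 = 28
The nim-sum is 28 ≠ 0, so this is an N-position: the player to move can win; Ari has a winning move.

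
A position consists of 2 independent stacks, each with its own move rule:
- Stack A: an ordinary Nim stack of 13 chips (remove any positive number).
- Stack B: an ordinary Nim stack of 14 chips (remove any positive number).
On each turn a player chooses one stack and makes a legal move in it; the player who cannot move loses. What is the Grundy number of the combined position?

3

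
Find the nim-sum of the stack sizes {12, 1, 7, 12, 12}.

Nim-sum: 12 ^ 1 ^ 7 ^ 12 ^ 12 = 10.

10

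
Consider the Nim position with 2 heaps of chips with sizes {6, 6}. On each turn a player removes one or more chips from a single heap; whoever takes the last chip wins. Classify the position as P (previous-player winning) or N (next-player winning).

In binary:
  110  (6)
  110  (6)
  ---
  000  (0)
The nim-sum is 0, so this is a P-position: the player to move is in a losing position under optimal play.

P-position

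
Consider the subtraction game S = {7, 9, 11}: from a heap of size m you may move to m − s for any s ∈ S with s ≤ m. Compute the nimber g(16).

2

Build the Grundy sequence with g(k) = mex{g(k−s) : s ∈ {7, 9, 11}, s ≤ k}:
k:     0  1  2  3  4  5  6  7  8  9 10 11 12 13 14 15 16
g(k):  0  0  0  0  0  0  0  1  1  1  1  1  1  1  2  2  2
So g(16) = 2.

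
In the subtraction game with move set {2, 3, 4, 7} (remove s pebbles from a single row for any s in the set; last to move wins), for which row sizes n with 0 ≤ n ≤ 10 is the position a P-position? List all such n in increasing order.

0, 1, 6

Grundy values for subtraction set {2, 3, 4, 7}:
g(0) = mex{} = 0
g(1) = mex{} = 0
g(2) = mex{0} = 1
g(3) = mex{0} = 1
g(4) = mex{0,1} = 2
g(5) = mex{0,1} = 2
g(6) = mex{1,2} = 0
g(7) = mex{0,1,2} = 3
g(8) = mex{0,2} = 1
g(9) = mex{0,1,2,3} = 4
g(10) = mex{0,1,3} = 2
The P-positions (g = 0) in 0..10 are 0, 1, 6.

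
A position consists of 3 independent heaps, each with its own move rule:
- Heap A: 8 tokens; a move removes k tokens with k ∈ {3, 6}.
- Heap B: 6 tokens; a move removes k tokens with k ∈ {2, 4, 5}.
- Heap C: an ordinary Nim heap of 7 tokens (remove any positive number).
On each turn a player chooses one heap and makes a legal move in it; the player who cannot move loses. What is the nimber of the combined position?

6

For heap A, compute g(0), g(1), … with moves {3, 6}:
k:     0  1  2  3  4  5  6  7  8
g(k):  0  0  0  1  1  1  2  2  2
So g(8) = 2.
For heap B, compute g(0), g(1), … with moves {2, 4, 5}:
k:     0  1  2  3  4  5  6
g(k):  0  0  1  1  2  2  3
So g(6) = 3.
Heap C is a plain Nim heap of size 7, so its Grundy value is 7.
By the Sprague-Grundy theorem, the Grundy value of a sum of independent games is the XOR of the component values.
Combined value = 2 ⊕ 3 ⊕ 7 = 6.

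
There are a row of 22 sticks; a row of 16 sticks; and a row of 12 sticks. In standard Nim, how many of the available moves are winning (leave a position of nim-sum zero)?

Compute the nim-sum pairwise:
22 ⊕ 16 = 6
6 ⊕ 12 = 10
The overall nim-sum is X = 10. A row of size p has a winning move iff p XOR X < p (reduce it to p XOR X).
  22: 22 XOR 10 = 28 ≥ 22 — no move.
  16: 16 XOR 10 = 26 ≥ 16 — no move.
  12: 12 XOR 10 = 6 < 12 — winning move (to 6).
That gives 1 winning move.

1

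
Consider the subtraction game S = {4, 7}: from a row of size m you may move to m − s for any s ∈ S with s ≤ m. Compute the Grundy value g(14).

Build the Grundy sequence with g(k) = mex{g(k−s) : s ∈ {4, 7}, s ≤ k}:
g(0) = mex{} = 0
g(1) = mex{} = 0
g(2) = mex{} = 0
g(3) = mex{} = 0
g(4) = mex{0} = 1
g(5) = mex{0} = 1
g(6) = mex{0} = 1
g(7) = mex{0} = 1
g(8) = mex{0,1} = 2
g(9) = mex{0,1} = 2
g(10) = mex{0,1} = 2
g(11) = mex{1} = 0
g(12) = mex{1,2} = 0
g(13) = mex{1,2} = 0
g(14) = mex{1,2} = 0
So g(14) = 0.

0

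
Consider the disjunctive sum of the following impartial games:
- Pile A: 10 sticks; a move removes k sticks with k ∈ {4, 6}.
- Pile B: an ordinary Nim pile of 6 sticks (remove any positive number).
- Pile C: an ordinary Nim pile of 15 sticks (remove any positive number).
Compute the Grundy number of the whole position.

Grundy values for pile A (subtraction set {4, 6}):
k:     0  1  2  3  4  5  6  7  8  9 10
g(k):  0  0  0  0  1  1  1  1  2  2  0
So g(10) = 0.
Pile B is a plain Nim pile of size 6, so its Grundy value is 6.
Pile C is a plain Nim pile of size 15, so its Grundy value is 15.
The value of a disjunctive sum is the nim-sum of the parts.
Combined value = 0 ⊕ 6 ⊕ 15 = 9.

9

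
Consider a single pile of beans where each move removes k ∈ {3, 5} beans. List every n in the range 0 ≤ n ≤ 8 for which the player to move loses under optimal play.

Build the Grundy sequence with g(k) = mex{g(k−s) : s ∈ {3, 5}, s ≤ k}:
g(0) = mex{} = 0
g(1) = mex{} = 0
g(2) = mex{} = 0
g(3) = mex{0} = 1
g(4) = mex{0} = 1
g(5) = mex{0} = 1
g(6) = mex{0,1} = 2
g(7) = mex{0,1} = 2
g(8) = mex{1} = 0
The P-positions (g = 0) in 0..8 are 0, 1, 2, 8.

0, 1, 2, 8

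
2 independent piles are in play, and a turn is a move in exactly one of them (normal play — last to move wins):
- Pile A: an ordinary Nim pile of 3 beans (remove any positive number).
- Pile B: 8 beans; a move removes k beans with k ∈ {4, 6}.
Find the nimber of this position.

Pile A is a plain Nim pile of size 3, so its Grundy value is 3.
Build the Grundy sequence for pile B with g(k) = mex{g(k−s) : s ∈ {4, 6}, s ≤ k}:
k:     0  1  2  3  4  5  6  7  8
g(k):  0  0  0  0  1  1  1  1  2
So g(8) = 2.
The value of a disjunctive sum is the nim-sum of the parts.
Combined value = 3 ⊕ 2 = 1.

1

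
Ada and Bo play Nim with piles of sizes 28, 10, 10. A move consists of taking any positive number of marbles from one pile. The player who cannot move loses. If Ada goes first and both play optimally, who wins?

Ada wins

Write each in binary and XOR column by column:
  11100  (28)
  01010  (10)
  01010  (10)
  -----
  11100  (28)
The nim-sum is 28 ≠ 0, so this is an N-position: the player to move can win; Ada has a winning move.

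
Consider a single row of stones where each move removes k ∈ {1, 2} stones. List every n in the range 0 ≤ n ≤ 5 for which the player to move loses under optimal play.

0, 3

Build the Grundy sequence with g(k) = mex{g(k−s) : s ∈ {1, 2}, s ≤ k}:
g(0) = mex{} = 0
g(1) = mex{0} = 1
g(2) = mex{0,1} = 2
g(3) = mex{1,2} = 0
g(4) = mex{0,2} = 1
g(5) = mex{0,1} = 2
The P-positions (g = 0) in 0..5 are 0, 3.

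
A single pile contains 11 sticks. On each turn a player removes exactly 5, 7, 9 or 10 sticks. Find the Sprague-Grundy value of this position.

Build the Grundy sequence with g(k) = mex{g(k−s) : s ∈ {5, 7, 9, 10}, s ≤ k}:
g(0) = mex{} = 0
g(1) = mex{} = 0
g(2) = mex{} = 0
g(3) = mex{} = 0
g(4) = mex{} = 0
g(5) = mex{0} = 1
g(6) = mex{0} = 1
g(7) = mex{0} = 1
g(8) = mex{0} = 1
g(9) = mex{0} = 1
g(10) = mex{0,1} = 2
g(11) = mex{0,1} = 2
So g(11) = 2.

2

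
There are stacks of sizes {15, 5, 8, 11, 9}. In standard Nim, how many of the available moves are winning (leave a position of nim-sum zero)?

0

In binary:
  1111  (15)
  0101  (5)
  1000  (8)
  1011  (11)
  1001  (9)
  ----
  0000  (0)
The nim-sum is already 0, so every move leaves a nonzero nim-sum — there are no winning moves.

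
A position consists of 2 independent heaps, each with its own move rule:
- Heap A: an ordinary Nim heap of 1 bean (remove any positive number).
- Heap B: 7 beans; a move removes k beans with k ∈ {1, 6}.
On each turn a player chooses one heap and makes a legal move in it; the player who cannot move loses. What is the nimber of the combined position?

1

Heap A is a plain Nim heap of size 1, so its Grundy value is 1.
Grundy values for heap B (subtraction set {1, 6}):
g(0) = mex{} = 0
g(1) = mex{0} = 1
g(2) = mex{1} = 0
g(3) = mex{0} = 1
g(4) = mex{1} = 0
g(5) = mex{0} = 1
g(6) = mex{0,1} = 2
g(7) = mex{1,2} = 0
So g(7) = 0.
By the Sprague-Grundy theorem, the Grundy value of a sum of independent games is the XOR of the component values.
Combined value = 1 ⊕ 0 = 1.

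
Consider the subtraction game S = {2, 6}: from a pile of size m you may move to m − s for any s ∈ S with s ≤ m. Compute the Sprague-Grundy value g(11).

1

Compute g(0), g(1), … for moves {2, 6}:
g(0) = mex{} = 0
g(1) = mex{} = 0
g(2) = mex{0} = 1
g(3) = mex{0} = 1
g(4) = mex{1} = 0
g(5) = mex{1} = 0
g(6) = mex{0} = 1
g(7) = mex{0} = 1
g(8) = mex{1} = 0
g(9) = mex{1} = 0
g(10) = mex{0} = 1
g(11) = mex{0} = 1
So g(11) = 1.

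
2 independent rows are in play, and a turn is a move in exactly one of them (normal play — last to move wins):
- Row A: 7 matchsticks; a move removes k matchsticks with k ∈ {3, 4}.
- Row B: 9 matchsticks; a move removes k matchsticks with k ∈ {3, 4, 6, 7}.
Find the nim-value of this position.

3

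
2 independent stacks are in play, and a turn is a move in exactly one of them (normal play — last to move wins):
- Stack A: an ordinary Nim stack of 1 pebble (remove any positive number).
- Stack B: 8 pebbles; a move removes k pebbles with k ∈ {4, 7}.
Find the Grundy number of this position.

3

Stack A is a plain Nim stack of size 1, so its Grundy value is 1.
For stack B, compute g(0), g(1), … with moves {4, 7}:
k:     0  1  2  3  4  5  6  7  8
g(k):  0  0  0  0  1  1  1  1  2
So g(8) = 2.
The value of a disjunctive sum is the nim-sum of the parts.
Combined value = 1 ⊕ 2 = 3.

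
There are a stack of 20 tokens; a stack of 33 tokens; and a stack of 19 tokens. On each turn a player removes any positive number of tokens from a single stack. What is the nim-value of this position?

Compute the nim-sum pairwise:
20 XOR 33 = 53
53 XOR 19 = 38

38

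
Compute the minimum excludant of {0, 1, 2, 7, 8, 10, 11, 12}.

3

The values 0, 1, 2 are all present; 3 is the first non-negative integer missing from the set.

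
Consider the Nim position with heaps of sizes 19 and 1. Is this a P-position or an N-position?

In binary:
  10011  (19)
  00001  (1)
  -----
  10010  (18)
The nim-sum is 18 ≠ 0, so this is an N-position: the player to move can win.

N-position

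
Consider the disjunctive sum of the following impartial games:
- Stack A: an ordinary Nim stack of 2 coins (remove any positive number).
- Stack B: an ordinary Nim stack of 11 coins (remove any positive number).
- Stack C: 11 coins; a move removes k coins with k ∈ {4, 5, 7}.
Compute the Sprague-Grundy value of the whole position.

9

Stack A is a plain Nim stack of size 2, so its Grundy value is 2.
Stack B is a plain Nim stack of size 11, so its Grundy value is 11.
Build the Grundy sequence for stack C with g(k) = mex{g(k−s) : s ∈ {4, 5, 7}, s ≤ k}:
k:     0  1  2  3  4  5  6  7  8  9 10 11
g(k):  0  0  0  0  1  1  1  1  2  2  2  0
So g(11) = 0.
The value of a disjunctive sum is the nim-sum of the parts.
Combined value = 2 XOR 11 XOR 0 = 9.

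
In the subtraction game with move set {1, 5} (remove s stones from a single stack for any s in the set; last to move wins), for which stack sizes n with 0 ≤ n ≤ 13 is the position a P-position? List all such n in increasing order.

0, 2, 4, 6, 8, 10, 12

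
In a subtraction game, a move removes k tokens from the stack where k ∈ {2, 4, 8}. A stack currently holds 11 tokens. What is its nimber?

Grundy values for subtraction set {2, 4, 8}:
k:     0  1  2  3  4  5  6  7  8  9 10 11
g(k):  0  0  1  1  2  2  0  0  1  1  2  2
So g(11) = 2.

2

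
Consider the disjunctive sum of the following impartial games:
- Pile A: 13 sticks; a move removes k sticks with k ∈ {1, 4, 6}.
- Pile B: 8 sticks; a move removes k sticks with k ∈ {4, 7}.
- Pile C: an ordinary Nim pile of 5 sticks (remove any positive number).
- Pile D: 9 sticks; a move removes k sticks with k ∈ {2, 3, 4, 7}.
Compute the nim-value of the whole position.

Grundy values for pile A (subtraction set {1, 4, 6}):
k:     0  1  2  3  4  5  6  7  8  9 10 11 12 13
g(k):  0  1  0  1  2  0  1  0  1  2  0  1  0  1
So g(13) = 1.
Grundy values for pile B (subtraction set {4, 7}):
k:     0  1  2  3  4  5  6  7  8
g(k):  0  0  0  0  1  1  1  1  2
So g(8) = 2.
Pile C is a plain Nim pile of size 5, so its Grundy value is 5.
Grundy values for pile D (subtraction set {2, 3, 4, 7}):
g(0) = mex{} = 0
g(1) = mex{} = 0
g(2) = mex{0} = 1
g(3) = mex{0} = 1
g(4) = mex{0,1} = 2
g(5) = mex{0,1} = 2
g(6) = mex{1,2} = 0
g(7) = mex{0,1,2} = 3
g(8) = mex{0,2} = 1
g(9) = mex{0,1,2,3} = 4
So g(9) = 4.
The value of a disjunctive sum is the nim-sum of the parts.
Combined value = 1 XOR 2 XOR 5 XOR 4 = 2.

2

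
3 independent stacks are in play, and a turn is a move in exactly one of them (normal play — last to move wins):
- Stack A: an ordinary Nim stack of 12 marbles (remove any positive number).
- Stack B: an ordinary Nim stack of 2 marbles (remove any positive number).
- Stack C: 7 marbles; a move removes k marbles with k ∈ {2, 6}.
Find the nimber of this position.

15

Stack A is a plain Nim stack of size 12, so its Grundy value is 12.
Stack B is a plain Nim stack of size 2, so its Grundy value is 2.
Grundy values for stack C (subtraction set {2, 6}):
g(0) = mex{} = 0
g(1) = mex{} = 0
g(2) = mex{0} = 1
g(3) = mex{0} = 1
g(4) = mex{1} = 0
g(5) = mex{1} = 0
g(6) = mex{0} = 1
g(7) = mex{0} = 1
So g(7) = 1.
The value of a disjunctive sum is the nim-sum of the parts.
Combined value = 12 ⊕ 2 ⊕ 1 = 15.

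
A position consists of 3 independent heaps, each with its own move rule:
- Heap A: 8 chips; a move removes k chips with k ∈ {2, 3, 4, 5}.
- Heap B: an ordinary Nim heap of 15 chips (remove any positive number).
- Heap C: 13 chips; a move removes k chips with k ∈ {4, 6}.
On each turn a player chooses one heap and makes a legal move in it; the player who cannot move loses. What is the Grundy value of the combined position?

Build the Grundy sequence for heap A with g(k) = mex{g(k−s) : s ∈ {2, 3, 4, 5}, s ≤ k}:
g(0) = mex{} = 0
g(1) = mex{} = 0
g(2) = mex{0} = 1
g(3) = mex{0} = 1
g(4) = mex{0,1} = 2
g(5) = mex{0,1} = 2
g(6) = mex{0,1,2} = 3
g(7) = mex{1,2} = 0
g(8) = mex{1,2,3} = 0
So g(8) = 0.
Heap B is a plain Nim heap of size 15, so its Grundy value is 15.
Grundy values for heap C (subtraction set {4, 6}):
k:     0  1  2  3  4  5  6  7  8  9 10 11 12 13
g(k):  0  0  0  0  1  1  1  1  2  2  0  0  0  0
So g(13) = 0.
The value of a disjunctive sum is the nim-sum of the parts.
Combined value = 0 ⊕ 15 ⊕ 0 = 15.

15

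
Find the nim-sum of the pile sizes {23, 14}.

25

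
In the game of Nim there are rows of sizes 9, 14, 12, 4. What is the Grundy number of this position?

15

Nim-sum: 9 XOR 14 XOR 12 XOR 4 = 15.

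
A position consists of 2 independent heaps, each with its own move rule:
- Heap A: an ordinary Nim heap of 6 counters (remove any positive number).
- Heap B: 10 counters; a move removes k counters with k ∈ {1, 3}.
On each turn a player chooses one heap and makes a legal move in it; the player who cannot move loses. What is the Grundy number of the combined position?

6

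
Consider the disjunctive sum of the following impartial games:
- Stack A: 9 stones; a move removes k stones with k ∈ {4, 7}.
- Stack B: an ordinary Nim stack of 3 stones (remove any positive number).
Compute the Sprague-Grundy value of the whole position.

1

Grundy values for stack A (subtraction set {4, 7}):
g(0) = mex{} = 0
g(1) = mex{} = 0
g(2) = mex{} = 0
g(3) = mex{} = 0
g(4) = mex{0} = 1
g(5) = mex{0} = 1
g(6) = mex{0} = 1
g(7) = mex{0} = 1
g(8) = mex{0,1} = 2
g(9) = mex{0,1} = 2
So g(9) = 2.
Stack B is a plain Nim stack of size 3, so its Grundy value is 3.
The value of a disjunctive sum is the nim-sum of the parts.
Combined value = 2 XOR 3 = 1.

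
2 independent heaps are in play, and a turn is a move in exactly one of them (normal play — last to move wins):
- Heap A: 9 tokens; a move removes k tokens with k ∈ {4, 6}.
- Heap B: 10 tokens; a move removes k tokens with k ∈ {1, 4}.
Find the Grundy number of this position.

2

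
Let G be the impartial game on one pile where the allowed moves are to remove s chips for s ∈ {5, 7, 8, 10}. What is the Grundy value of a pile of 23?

1

Compute g(0), g(1), … for moves {5, 7, 8, 10}:
k:     0  1  2  3  4  5  6  7  8  9 10 11 12 13 14 15 16 17 18 19 20 21 22 23
g(k):  0  0  0  0  0  1  1  1  1  1  2  2  2  2  2  0  0  0  0  0  1  1  1  1
So g(23) = 1.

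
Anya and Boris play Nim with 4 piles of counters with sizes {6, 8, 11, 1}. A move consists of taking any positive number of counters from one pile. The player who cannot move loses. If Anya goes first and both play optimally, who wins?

In binary:
  0110  (6)
  1000  (8)
  1011  (11)
  0001  (1)
  ----
  0100  (4)
The nim-sum is 4 ≠ 0, so this is an N-position: the player to move can win; Anya has a winning move.

Anya wins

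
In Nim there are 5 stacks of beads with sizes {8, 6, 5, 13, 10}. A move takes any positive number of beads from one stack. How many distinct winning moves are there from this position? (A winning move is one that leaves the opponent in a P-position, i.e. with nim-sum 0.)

3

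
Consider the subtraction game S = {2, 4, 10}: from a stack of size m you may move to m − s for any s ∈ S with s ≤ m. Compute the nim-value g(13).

0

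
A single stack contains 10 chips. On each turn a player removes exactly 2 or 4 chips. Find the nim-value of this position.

2

Grundy values for subtraction set {2, 4}:
k:     0  1  2  3  4  5  6  7  8  9 10
g(k):  0  0  1  1  2  2  0  0  1  1  2
So g(10) = 2.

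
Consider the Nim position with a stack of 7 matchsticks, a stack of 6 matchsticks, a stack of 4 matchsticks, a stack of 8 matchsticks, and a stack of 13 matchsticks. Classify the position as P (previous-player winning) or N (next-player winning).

P-position

Compute the nim-sum pairwise:
7 ^ 6 = 1
1 ^ 4 = 5
5 ^ 8 = 13
13 ^ 13 = 0
The nim-sum is 0, so this is a P-position: the player to move is in a losing position under optimal play.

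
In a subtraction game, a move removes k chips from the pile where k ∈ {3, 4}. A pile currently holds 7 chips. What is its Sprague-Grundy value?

0

Compute g(0), g(1), … for moves {3, 4}:
g(0) = mex{} = 0
g(1) = mex{} = 0
g(2) = mex{} = 0
g(3) = mex{0} = 1
g(4) = mex{0} = 1
g(5) = mex{0} = 1
g(6) = mex{0,1} = 2
g(7) = mex{1} = 0
So g(7) = 0.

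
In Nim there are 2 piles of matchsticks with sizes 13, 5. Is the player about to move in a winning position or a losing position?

Winning position

Compute the nim-sum pairwise:
13 ⊕ 5 = 8
The nim-sum is 8 ≠ 0, so this is an N-position: the player to move can win.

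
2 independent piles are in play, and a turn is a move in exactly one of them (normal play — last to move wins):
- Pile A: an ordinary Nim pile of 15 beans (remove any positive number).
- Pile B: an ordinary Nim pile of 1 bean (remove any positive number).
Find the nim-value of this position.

14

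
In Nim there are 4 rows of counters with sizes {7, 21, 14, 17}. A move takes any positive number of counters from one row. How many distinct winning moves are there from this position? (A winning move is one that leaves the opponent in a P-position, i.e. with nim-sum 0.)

Write each in binary and XOR column by column:
  00111  (7)
  10101  (21)
  01110  (14)
  10001  (17)
  -----
  01101  (13)
The overall nim-sum is X = 13. A row of size p has a winning move iff p XOR X < p (reduce it to p XOR X).
  7: 7 XOR 13 = 10 ≥ 7 — no move.
  21: 21 XOR 13 = 24 ≥ 21 — no move.
  14: 14 XOR 13 = 3 < 14 — winning move (to 3).
  17: 17 XOR 13 = 28 ≥ 17 — no move.
That gives 1 winning move.

1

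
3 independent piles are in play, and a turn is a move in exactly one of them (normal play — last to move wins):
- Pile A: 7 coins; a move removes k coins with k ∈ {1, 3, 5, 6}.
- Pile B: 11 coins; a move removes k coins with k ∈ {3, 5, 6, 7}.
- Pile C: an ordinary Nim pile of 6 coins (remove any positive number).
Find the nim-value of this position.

Grundy values for pile A (subtraction set {1, 3, 5, 6}):
k:     0  1  2  3  4  5  6  7
g(k):  0  1  0  1  0  1  2  3
So g(7) = 3.
For pile B, compute g(0), g(1), … with moves {3, 5, 6, 7}:
k:     0  1  2  3  4  5  6  7  8  9 10 11
g(k):  0  0  0  1  1  1  2  2  2  3  0  0
So g(11) = 0.
Pile C is a plain Nim pile of size 6, so its Grundy value is 6.
The value of a disjunctive sum is the nim-sum of the parts.
Combined value = 3 ⊕ 0 ⊕ 6 = 5.

5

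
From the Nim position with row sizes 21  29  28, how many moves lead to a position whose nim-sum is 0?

Compute the nim-sum pairwise:
21 ⊕ 29 = 8
8 ⊕ 28 = 20
The overall nim-sum is X = 20. A row of size p has a winning move iff p XOR X < p (reduce it to p XOR X).
  21: 21 XOR 20 = 1 < 21 — winning move (to 1).
  29: 29 XOR 20 = 9 < 29 — winning move (to 9).
  28: 28 XOR 20 = 8 < 28 — winning move (to 8).
That gives 3 winning moves.

3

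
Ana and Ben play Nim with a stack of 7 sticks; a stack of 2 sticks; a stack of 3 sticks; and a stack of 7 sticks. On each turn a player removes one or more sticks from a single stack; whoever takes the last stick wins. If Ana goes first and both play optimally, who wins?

Ana wins

Nim-sum: 7 XOR 2 XOR 3 XOR 7 = 1.
The nim-sum is 1 ≠ 0, so this is an N-position: the player to move can win; Ana has a winning move.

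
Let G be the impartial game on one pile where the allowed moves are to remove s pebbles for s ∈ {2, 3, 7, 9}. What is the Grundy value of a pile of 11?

0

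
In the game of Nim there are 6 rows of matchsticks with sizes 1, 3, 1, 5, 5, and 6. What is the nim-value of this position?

Bitwise XOR of the heap sizes:
  001  (1)
  011  (3)
  001  (1)
  101  (5)
  101  (5)
  110  (6)
  ---
  101  (5)

5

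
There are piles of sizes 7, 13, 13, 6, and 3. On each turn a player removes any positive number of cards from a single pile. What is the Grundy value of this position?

Compute the nim-sum pairwise:
7 XOR 13 = 10
10 XOR 13 = 7
7 XOR 6 = 1
1 XOR 3 = 2

2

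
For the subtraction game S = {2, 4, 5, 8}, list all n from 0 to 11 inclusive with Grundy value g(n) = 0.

0, 1, 7, 10

Compute g(0), g(1), … for moves {2, 4, 5, 8}:
g(0) = mex{} = 0
g(1) = mex{} = 0
g(2) = mex{0} = 1
g(3) = mex{0} = 1
g(4) = mex{0,1} = 2
g(5) = mex{0,1} = 2
g(6) = mex{0,1,2} = 3
g(7) = mex{1,2} = 0
g(8) = mex{0,1,2,3} = 4
g(9) = mex{0,2} = 1
g(10) = mex{1,2,3,4} = 0
g(11) = mex{0,1,3} = 2
The P-positions (g = 0) in 0..11 are 0, 1, 7, 10.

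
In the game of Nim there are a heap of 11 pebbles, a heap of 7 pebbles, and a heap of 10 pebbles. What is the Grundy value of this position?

6

Bitwise XOR of the heap sizes:
  1011  (11)
  0111  (7)
  1010  (10)
  ----
  0110  (6)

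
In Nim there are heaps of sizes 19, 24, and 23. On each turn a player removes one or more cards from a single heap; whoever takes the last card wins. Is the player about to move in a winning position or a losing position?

Winning position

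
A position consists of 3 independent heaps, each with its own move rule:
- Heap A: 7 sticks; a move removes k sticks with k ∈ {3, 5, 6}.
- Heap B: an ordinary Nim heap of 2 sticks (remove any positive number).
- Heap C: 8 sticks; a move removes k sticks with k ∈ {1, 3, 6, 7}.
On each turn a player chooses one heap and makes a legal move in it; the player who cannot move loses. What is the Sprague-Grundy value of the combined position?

For heap A, compute g(0), g(1), … with moves {3, 5, 6}:
k:     0  1  2  3  4  5  6  7
g(k):  0  0  0  1  1  1  2  2
So g(7) = 2.
Heap B is a plain Nim heap of size 2, so its Grundy value is 2.
For heap C, compute g(0), g(1), … with moves {1, 3, 6, 7}:
g(0) = mex{} = 0
g(1) = mex{0} = 1
g(2) = mex{1} = 0
g(3) = mex{0} = 1
g(4) = mex{1} = 0
g(5) = mex{0} = 1
g(6) = mex{0,1} = 2
g(7) = mex{0,1,2} = 3
g(8) = mex{0,1,3} = 2
So g(8) = 2.
By the Sprague-Grundy theorem, the Grundy value of a sum of independent games is the XOR of the component values.
Combined value = 2 ⊕ 2 ⊕ 2 = 2.

2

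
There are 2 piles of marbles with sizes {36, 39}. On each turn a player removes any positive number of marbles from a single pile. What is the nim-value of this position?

3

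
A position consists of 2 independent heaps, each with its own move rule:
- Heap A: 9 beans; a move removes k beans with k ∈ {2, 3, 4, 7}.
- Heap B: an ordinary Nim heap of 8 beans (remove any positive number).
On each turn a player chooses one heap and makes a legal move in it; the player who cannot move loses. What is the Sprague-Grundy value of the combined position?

12

Grundy values for heap A (subtraction set {2, 3, 4, 7}):
k:     0  1  2  3  4  5  6  7  8  9
g(k):  0  0  1  1  2  2  0  3  1  4
So g(9) = 4.
Heap B is a plain Nim heap of size 8, so its Grundy value is 8.
By the Sprague-Grundy theorem, the Grundy value of a sum of independent games is the XOR of the component values.
Combined value = 4 ⊕ 8 = 12.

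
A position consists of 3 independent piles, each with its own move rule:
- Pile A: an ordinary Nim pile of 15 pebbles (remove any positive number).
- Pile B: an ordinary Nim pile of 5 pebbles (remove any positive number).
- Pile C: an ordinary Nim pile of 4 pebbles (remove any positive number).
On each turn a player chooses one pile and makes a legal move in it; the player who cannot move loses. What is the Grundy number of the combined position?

Pile A is a plain Nim pile of size 15, so its Grundy value is 15.
Pile B is a plain Nim pile of size 5, so its Grundy value is 5.
Pile C is a plain Nim pile of size 4, so its Grundy value is 4.
By the Sprague-Grundy theorem, the Grundy value of a sum of independent games is the XOR of the component values.
Combined value = 15 XOR 5 XOR 4 = 14.

14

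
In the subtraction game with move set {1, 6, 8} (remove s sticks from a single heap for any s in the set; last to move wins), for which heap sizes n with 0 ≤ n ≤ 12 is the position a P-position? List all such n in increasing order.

0, 2, 4, 7, 9, 11

Grundy values for subtraction set {1, 6, 8}:
k:     0  1  2  3  4  5  6  7  8  9 10 11 12
g(k):  0  1  0  1  0  1  2  0  1  0  1  0  1
The P-positions (g = 0) in 0..12 are 0, 2, 4, 7, 9, 11.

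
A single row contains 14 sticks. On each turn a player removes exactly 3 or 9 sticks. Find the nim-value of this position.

0

Grundy values for subtraction set {3, 9}:
k:     0  1  2  3  4  5  6  7  8  9 10 11 12 13 14
g(k):  0  0  0  1  1  1  0  0  0  1  1  1  0  0  0
So g(14) = 0.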